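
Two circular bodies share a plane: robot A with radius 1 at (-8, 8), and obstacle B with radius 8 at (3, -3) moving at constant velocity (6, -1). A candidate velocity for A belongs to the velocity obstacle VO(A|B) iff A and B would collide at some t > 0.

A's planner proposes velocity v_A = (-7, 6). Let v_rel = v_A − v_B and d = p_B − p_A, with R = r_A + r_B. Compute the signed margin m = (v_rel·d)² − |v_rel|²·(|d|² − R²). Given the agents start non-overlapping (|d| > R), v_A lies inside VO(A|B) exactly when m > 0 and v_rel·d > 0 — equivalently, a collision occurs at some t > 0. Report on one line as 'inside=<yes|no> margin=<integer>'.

d = (11, -11),  |d|² = 242;  R = 1+8 = 9,  c = 242−9² = 161
v_rel = (-13, 7),  |v_rel|² = 218;  v_rel·d = (-13)·(11) + (7)·(-11) = -220
218·t² + 440·t + 161 = 0  ⇒  m = (-220)² − 218·161 = 13302
m = 13302 > 0,  v_rel·d = -220 < 0  ⇒  outside

inside=no margin=13302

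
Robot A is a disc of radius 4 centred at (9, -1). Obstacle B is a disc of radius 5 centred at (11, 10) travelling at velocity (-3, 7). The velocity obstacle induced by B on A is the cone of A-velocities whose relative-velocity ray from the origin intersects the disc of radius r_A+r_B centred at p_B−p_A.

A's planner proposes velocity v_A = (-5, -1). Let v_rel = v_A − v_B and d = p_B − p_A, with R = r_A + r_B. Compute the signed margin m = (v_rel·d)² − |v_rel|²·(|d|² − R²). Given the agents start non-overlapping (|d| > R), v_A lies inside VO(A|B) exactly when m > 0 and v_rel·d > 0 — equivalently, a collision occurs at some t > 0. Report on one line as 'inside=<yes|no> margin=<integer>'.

d = (2, 11),  |d|² = 125;  R = 4+5 = 9,  c = 125−9² = 44
v_rel = (-2, -8),  |v_rel|² = 68;  v_rel·d = (-2)·(2) + (-8)·(11) = -92
68·t² + 184·t + 44 = 0  ⇒  m = (-92)² − 68·44 = 5472
m = 5472 > 0,  v_rel·d = -92 < 0  ⇒  outside

inside=no margin=5472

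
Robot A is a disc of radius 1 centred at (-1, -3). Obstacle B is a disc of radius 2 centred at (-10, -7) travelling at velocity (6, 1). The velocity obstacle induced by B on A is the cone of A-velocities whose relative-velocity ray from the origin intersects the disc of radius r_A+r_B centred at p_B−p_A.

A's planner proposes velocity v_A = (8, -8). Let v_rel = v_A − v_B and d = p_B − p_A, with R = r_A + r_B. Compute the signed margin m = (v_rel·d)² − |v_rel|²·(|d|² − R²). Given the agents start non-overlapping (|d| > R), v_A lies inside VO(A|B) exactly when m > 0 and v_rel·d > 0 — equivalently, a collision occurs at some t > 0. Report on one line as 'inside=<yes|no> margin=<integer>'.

d = (-9, -4),  |d|² = 97;  R = 1+2 = 3,  c = 97−3² = 88
v_rel = (2, -9),  |v_rel|² = 85;  v_rel·d = (2)·(-9) + (-9)·(-4) = 18
85·t² − 36·t + 88 = 0  ⇒  m = 18² − 85·88 = -7156
m = -7156 < 0,  v_rel·d = 18 > 0  ⇒  outside

inside=no margin=-7156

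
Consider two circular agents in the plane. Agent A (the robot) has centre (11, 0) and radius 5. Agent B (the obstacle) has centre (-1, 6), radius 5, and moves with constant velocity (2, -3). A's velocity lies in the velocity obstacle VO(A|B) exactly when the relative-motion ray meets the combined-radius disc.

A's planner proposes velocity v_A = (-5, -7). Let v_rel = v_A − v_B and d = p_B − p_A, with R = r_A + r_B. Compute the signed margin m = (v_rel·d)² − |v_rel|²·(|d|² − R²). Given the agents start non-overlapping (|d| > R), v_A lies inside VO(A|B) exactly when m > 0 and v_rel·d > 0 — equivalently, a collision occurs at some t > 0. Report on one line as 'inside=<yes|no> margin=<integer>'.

d = (-12, 6),  |d|² = 180;  R = 5+5 = 10,  c = 180−10² = 80
v_rel = (-7, -4),  |v_rel|² = 65;  v_rel·d = (-7)·(-12) + (-4)·(6) = 60
65·t² − 120·t + 80 = 0  ⇒  m = 60² − 65·80 = -1600
m = -1600 < 0,  v_rel·d = 60 > 0  ⇒  outside

inside=no margin=-1600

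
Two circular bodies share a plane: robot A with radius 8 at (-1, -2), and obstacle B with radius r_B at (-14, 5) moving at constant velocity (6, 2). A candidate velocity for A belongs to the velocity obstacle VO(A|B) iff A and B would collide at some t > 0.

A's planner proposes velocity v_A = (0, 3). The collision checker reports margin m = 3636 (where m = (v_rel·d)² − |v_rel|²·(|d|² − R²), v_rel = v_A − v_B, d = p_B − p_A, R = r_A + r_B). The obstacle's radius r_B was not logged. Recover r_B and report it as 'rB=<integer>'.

m = 3636
d = (-13, 7);  v_rel = (-6, 1),  |v_rel|² = 37
v_rel×d = (-6)·(7) − (1)·(-13) = -29
since m = R²·37 − (-29)²:  R² = (841 + 3636) / 37 = 121
R = √121 = 11  ⇒  r_B = 11 − 8 = 3

rB=3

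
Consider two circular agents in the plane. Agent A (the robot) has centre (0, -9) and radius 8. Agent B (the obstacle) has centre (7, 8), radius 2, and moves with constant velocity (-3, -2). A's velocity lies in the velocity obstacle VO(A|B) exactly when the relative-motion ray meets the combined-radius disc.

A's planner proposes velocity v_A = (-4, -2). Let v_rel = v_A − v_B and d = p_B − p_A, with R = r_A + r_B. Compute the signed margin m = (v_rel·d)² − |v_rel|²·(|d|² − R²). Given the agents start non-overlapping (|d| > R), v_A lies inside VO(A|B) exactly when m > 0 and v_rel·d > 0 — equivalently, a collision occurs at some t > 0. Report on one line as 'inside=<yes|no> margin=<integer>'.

d = (7, 17),  |d|² = 338;  R = 8+2 = 10,  c = 338−10² = 238
v_rel = (-1, 0),  |v_rel|² = 1;  v_rel·d = (-1)·(7) + (0)·(17) = -7
1·t² + 14·t + 238 = 0  ⇒  m = (-7)² − 1·238 = -189
m = -189 < 0,  v_rel·d = -7 < 0  ⇒  outside

inside=no margin=-189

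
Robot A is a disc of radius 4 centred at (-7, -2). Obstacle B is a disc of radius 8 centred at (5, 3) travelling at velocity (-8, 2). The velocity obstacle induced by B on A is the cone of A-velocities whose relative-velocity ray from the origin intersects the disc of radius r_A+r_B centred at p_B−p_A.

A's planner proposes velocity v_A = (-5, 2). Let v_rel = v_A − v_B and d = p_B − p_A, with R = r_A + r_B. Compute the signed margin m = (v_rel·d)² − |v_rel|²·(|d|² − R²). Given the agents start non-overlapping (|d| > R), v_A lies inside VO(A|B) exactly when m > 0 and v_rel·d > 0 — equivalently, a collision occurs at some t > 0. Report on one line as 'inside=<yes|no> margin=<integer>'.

d = (12, 5),  |d|² = 169;  R = 4+8 = 12,  c = 169−12² = 25
v_rel = (3, 0),  |v_rel|² = 9;  v_rel·d = (3)·(12) + (0)·(5) = 36
9·t² − 72·t + 25 = 0  ⇒  m = 36² − 9·25 = 1071
m = 1071 > 0,  v_rel·d = 36 > 0  ⇒  inside

inside=yes margin=1071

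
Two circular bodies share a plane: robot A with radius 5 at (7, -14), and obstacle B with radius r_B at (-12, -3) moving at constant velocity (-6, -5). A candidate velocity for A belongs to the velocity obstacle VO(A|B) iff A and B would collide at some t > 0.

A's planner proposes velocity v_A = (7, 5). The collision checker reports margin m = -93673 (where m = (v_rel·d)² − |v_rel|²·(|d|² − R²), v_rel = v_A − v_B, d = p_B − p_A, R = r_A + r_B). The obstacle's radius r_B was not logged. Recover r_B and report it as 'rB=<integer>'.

m = -93673
d = (-19, 11);  v_rel = (13, 10),  |v_rel|² = 269
v_rel×d = (13)·(11) − (10)·(-19) = 333
since m = R²·269 − 333²:  R² = (110889 + -93673) / 269 = 64
R = √64 = 8  ⇒  r_B = 8 − 5 = 3

rB=3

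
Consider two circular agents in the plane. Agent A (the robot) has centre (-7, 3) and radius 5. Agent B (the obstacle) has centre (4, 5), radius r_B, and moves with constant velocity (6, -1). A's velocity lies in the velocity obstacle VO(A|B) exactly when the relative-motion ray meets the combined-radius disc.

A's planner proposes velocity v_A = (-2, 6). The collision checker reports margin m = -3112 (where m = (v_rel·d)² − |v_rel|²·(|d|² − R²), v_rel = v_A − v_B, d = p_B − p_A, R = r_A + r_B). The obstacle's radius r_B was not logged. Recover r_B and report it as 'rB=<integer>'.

m = -3112
d = (11, 2);  v_rel = (-8, 7),  |v_rel|² = 113
v_rel×d = (-8)·(2) − (7)·(11) = -93
since m = R²·113 − (-93)²:  R² = (8649 + -3112) / 113 = 49
R = √49 = 7  ⇒  r_B = 7 − 5 = 2

rB=2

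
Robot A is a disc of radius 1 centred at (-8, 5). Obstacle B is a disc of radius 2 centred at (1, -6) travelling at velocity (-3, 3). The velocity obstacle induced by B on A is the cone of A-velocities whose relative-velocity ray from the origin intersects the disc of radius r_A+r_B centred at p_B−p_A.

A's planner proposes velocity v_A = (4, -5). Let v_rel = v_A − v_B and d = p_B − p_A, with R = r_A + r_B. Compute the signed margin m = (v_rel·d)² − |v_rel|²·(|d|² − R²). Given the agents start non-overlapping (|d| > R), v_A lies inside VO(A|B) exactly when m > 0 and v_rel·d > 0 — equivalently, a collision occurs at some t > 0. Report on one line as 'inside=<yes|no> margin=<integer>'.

d = (9, -11),  |d|² = 202;  R = 1+2 = 3,  c = 202−3² = 193
v_rel = (7, -8),  |v_rel|² = 113;  v_rel·d = (7)·(9) + (-8)·(-11) = 151
113·t² − 302·t + 193 = 0  ⇒  m = 151² − 113·193 = 992
m = 992 > 0,  v_rel·d = 151 > 0  ⇒  inside

inside=yes margin=992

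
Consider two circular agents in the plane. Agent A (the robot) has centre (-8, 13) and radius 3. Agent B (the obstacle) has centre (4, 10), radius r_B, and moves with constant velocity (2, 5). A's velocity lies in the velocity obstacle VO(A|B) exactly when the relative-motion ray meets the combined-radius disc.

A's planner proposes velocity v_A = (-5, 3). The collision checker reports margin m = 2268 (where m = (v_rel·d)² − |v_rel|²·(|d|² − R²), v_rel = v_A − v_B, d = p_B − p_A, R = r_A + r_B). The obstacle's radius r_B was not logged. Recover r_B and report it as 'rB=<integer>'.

m = 2268
d = (12, -3);  v_rel = (-7, -2),  |v_rel|² = 53
v_rel×d = (-7)·(-3) − (-2)·(12) = 45
since m = R²·53 − 45²:  R² = (2025 + 2268) / 53 = 81
R = √81 = 9  ⇒  r_B = 9 − 3 = 6

rB=6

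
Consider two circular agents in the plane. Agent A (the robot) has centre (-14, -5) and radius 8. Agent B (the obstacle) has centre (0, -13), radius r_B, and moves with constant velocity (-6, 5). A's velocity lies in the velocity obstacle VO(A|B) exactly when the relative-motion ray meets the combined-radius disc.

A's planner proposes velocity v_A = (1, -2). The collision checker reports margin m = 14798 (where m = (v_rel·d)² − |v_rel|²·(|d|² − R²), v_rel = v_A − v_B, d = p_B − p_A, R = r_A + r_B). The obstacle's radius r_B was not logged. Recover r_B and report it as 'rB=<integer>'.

m = 14798
d = (14, -8);  v_rel = (7, -7),  |v_rel|² = 98
v_rel×d = (7)·(-8) − (-7)·(14) = 42
since m = R²·98 − 42²:  R² = (1764 + 14798) / 98 = 169
R = √169 = 13  ⇒  r_B = 13 − 8 = 5

rB=5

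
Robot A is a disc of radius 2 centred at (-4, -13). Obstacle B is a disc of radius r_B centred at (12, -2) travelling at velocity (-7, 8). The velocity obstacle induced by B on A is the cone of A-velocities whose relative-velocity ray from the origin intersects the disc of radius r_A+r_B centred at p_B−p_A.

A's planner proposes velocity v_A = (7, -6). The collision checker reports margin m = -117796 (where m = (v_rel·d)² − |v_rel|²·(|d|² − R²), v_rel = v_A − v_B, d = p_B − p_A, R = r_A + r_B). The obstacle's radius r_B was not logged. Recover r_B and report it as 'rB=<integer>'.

m = -117796
d = (16, 11);  v_rel = (14, -14),  |v_rel|² = 392
v_rel×d = (14)·(11) − (-14)·(16) = 378
since m = R²·392 − 378²:  R² = (142884 + -117796) / 392 = 64
R = √64 = 8  ⇒  r_B = 8 − 2 = 6

rB=6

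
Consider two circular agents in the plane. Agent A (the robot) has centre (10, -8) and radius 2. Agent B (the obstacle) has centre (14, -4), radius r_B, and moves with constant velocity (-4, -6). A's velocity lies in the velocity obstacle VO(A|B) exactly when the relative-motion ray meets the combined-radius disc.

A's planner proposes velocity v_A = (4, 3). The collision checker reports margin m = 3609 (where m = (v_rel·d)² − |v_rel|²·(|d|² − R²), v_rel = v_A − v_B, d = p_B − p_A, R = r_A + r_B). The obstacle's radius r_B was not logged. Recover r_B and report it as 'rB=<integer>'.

m = 3609
d = (4, 4);  v_rel = (8, 9),  |v_rel|² = 145
v_rel×d = (8)·(4) − (9)·(4) = -4
since m = R²·145 − (-4)²:  R² = (16 + 3609) / 145 = 25
R = √25 = 5  ⇒  r_B = 5 − 2 = 3

rB=3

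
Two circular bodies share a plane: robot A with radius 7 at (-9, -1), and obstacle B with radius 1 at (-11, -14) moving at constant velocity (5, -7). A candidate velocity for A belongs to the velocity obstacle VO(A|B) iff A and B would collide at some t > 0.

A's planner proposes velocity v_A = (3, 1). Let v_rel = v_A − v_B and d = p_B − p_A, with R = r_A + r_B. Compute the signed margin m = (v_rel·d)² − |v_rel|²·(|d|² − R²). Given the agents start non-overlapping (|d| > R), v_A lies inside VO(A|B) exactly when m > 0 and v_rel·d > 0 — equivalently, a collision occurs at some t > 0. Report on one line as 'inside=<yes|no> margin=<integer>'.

d = (-2, -13),  |d|² = 173;  R = 7+1 = 8,  c = 173−8² = 109
v_rel = (-2, 8),  |v_rel|² = 68;  v_rel·d = (-2)·(-2) + (8)·(-13) = -100
68·t² + 200·t + 109 = 0  ⇒  m = (-100)² − 68·109 = 2588
m = 2588 > 0,  v_rel·d = -100 < 0  ⇒  outside

inside=no margin=2588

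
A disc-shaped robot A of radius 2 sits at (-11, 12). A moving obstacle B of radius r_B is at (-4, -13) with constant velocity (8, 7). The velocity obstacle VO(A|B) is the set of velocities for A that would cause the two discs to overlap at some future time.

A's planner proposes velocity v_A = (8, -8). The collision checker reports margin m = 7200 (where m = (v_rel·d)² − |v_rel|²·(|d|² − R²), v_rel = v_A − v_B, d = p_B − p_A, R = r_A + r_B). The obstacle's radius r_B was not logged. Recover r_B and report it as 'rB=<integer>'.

m = 7200
d = (7, -25);  v_rel = (0, -15),  |v_rel|² = 225
v_rel×d = (0)·(-25) − (-15)·(7) = 105
since m = R²·225 − 105²:  R² = (11025 + 7200) / 225 = 81
R = √81 = 9  ⇒  r_B = 9 − 2 = 7

rB=7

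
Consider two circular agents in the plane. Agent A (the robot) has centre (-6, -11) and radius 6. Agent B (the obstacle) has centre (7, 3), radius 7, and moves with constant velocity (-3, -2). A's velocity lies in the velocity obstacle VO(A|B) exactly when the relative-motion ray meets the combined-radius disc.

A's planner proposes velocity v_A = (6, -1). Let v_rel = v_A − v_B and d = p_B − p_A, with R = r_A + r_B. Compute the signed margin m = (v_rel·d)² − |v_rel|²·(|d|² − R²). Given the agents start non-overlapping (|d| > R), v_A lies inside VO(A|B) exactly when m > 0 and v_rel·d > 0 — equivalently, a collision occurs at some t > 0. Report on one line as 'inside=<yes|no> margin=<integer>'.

d = (13, 14),  |d|² = 365;  R = 6+7 = 13,  c = 365−13² = 196
v_rel = (9, 1),  |v_rel|² = 82;  v_rel·d = (9)·(13) + (1)·(14) = 131
82·t² − 262·t + 196 = 0  ⇒  m = 131² − 82·196 = 1089
m = 1089 > 0,  v_rel·d = 131 > 0  ⇒  inside

inside=yes margin=1089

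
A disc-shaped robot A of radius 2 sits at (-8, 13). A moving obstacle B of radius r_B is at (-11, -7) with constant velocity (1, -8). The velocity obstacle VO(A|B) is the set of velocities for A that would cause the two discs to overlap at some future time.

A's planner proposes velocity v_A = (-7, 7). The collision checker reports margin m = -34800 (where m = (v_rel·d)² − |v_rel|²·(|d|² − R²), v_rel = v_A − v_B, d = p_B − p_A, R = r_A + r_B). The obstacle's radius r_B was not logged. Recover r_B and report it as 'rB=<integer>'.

m = -34800
d = (-3, -20);  v_rel = (-8, 15),  |v_rel|² = 289
v_rel×d = (-8)·(-20) − (15)·(-3) = 205
since m = R²·289 − 205²:  R² = (42025 + -34800) / 289 = 25
R = √25 = 5  ⇒  r_B = 5 − 2 = 3

rB=3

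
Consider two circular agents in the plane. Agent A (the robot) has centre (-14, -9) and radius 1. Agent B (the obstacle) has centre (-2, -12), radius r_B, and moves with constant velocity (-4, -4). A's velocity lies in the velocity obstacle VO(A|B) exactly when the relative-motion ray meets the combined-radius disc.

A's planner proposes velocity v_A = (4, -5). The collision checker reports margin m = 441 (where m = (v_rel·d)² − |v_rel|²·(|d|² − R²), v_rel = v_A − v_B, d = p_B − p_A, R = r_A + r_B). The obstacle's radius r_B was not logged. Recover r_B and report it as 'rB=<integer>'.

m = 441
d = (12, -3);  v_rel = (8, -1),  |v_rel|² = 65
v_rel×d = (8)·(-3) − (-1)·(12) = -12
since m = R²·65 − (-12)²:  R² = (144 + 441) / 65 = 9
R = √9 = 3  ⇒  r_B = 3 − 1 = 2

rB=2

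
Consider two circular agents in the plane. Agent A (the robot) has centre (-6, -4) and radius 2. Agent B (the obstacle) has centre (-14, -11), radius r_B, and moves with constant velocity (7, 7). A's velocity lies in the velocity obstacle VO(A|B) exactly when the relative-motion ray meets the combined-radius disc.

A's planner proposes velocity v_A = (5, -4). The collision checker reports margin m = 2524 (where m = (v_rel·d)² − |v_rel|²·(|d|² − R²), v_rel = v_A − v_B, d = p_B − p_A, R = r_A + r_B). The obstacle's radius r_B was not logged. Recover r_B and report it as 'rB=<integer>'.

m = 2524
d = (-8, -7);  v_rel = (-2, -11),  |v_rel|² = 125
v_rel×d = (-2)·(-7) − (-11)·(-8) = -74
since m = R²·125 − (-74)²:  R² = (5476 + 2524) / 125 = 64
R = √64 = 8  ⇒  r_B = 8 − 2 = 6

rB=6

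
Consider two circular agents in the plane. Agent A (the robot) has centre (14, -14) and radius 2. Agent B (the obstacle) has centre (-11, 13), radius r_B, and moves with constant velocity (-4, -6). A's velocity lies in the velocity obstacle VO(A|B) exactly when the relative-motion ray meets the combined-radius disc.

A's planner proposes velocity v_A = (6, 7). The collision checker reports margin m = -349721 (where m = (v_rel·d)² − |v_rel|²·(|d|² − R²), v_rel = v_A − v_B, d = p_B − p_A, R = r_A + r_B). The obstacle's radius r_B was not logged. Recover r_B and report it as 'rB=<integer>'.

m = -349721
d = (-25, 27);  v_rel = (10, 13),  |v_rel|² = 269
v_rel×d = (10)·(27) − (13)·(-25) = 595
since m = R²·269 − 595²:  R² = (354025 + -349721) / 269 = 16
R = √16 = 4  ⇒  r_B = 4 − 2 = 2

rB=2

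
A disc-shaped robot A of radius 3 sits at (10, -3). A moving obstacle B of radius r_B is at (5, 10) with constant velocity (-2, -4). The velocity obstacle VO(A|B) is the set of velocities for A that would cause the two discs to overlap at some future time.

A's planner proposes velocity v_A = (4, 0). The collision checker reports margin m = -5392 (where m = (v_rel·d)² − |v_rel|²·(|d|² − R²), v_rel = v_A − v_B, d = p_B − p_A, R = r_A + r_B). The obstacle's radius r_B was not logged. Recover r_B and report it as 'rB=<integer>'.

m = -5392
d = (-5, 13);  v_rel = (6, 4),  |v_rel|² = 52
v_rel×d = (6)·(13) − (4)·(-5) = 98
since m = R²·52 − 98²:  R² = (9604 + -5392) / 52 = 81
R = √81 = 9  ⇒  r_B = 9 − 3 = 6

rB=6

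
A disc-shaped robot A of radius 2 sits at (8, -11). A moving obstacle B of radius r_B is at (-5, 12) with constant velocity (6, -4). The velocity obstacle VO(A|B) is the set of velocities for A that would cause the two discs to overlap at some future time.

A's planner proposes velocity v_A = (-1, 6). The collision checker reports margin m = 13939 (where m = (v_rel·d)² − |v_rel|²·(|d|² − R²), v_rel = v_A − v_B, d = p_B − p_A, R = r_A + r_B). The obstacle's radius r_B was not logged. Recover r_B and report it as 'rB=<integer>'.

m = 13939
d = (-13, 23);  v_rel = (-7, 10),  |v_rel|² = 149
v_rel×d = (-7)·(23) − (10)·(-13) = -31
since m = R²·149 − (-31)²:  R² = (961 + 13939) / 149 = 100
R = √100 = 10  ⇒  r_B = 10 − 2 = 8

rB=8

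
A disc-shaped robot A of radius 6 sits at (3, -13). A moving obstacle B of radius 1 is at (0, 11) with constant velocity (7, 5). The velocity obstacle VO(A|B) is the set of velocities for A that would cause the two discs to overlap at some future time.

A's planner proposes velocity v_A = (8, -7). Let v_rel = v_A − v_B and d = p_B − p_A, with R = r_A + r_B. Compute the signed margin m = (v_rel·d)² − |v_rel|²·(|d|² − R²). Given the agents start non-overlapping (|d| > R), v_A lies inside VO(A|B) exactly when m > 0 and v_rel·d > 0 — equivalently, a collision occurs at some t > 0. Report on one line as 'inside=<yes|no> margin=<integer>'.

d = (-3, 24),  |d|² = 585;  R = 6+1 = 7,  c = 585−7² = 536
v_rel = (1, -12),  |v_rel|² = 145;  v_rel·d = (1)·(-3) + (-12)·(24) = -291
145·t² + 582·t + 536 = 0  ⇒  m = (-291)² − 145·536 = 6961
m = 6961 > 0,  v_rel·d = -291 < 0  ⇒  outside

inside=no margin=6961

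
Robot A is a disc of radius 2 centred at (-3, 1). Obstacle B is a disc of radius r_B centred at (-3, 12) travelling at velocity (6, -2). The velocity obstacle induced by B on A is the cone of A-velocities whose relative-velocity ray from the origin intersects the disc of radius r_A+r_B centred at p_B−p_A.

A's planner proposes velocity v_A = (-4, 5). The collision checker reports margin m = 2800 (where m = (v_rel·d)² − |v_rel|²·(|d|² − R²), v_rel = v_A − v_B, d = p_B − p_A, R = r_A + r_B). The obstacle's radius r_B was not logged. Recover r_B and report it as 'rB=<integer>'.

m = 2800
d = (0, 11);  v_rel = (-10, 7),  |v_rel|² = 149
v_rel×d = (-10)·(11) − (7)·(0) = -110
since m = R²·149 − (-110)²:  R² = (12100 + 2800) / 149 = 100
R = √100 = 10  ⇒  r_B = 10 − 2 = 8

rB=8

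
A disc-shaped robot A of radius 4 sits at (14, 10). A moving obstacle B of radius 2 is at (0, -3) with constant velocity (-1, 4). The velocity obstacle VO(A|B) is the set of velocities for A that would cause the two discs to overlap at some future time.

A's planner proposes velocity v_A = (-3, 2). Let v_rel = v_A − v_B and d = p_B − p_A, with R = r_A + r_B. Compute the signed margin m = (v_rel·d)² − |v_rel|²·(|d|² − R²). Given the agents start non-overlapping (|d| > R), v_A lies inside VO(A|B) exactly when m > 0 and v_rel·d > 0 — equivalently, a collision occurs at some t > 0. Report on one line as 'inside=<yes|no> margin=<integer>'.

d = (-14, -13),  |d|² = 365;  R = 4+2 = 6,  c = 365−6² = 329
v_rel = (-2, -2),  |v_rel|² = 8;  v_rel·d = (-2)·(-14) + (-2)·(-13) = 54
8·t² − 108·t + 329 = 0  ⇒  m = 54² − 8·329 = 284
m = 284 > 0,  v_rel·d = 54 > 0  ⇒  inside

inside=yes margin=284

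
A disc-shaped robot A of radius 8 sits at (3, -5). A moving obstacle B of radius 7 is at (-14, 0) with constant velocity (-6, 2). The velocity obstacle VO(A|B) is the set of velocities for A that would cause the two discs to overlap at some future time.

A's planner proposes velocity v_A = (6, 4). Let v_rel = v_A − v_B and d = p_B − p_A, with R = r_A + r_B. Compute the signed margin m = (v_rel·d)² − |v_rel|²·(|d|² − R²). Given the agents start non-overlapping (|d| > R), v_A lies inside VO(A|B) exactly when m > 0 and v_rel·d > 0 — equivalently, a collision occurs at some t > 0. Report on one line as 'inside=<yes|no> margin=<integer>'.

d = (-17, 5),  |d|² = 314;  R = 8+7 = 15,  c = 314−15² = 89
v_rel = (12, 2),  |v_rel|² = 148;  v_rel·d = (12)·(-17) + (2)·(5) = -194
148·t² + 388·t + 89 = 0  ⇒  m = (-194)² − 148·89 = 24464
m = 24464 > 0,  v_rel·d = -194 < 0  ⇒  outside

inside=no margin=24464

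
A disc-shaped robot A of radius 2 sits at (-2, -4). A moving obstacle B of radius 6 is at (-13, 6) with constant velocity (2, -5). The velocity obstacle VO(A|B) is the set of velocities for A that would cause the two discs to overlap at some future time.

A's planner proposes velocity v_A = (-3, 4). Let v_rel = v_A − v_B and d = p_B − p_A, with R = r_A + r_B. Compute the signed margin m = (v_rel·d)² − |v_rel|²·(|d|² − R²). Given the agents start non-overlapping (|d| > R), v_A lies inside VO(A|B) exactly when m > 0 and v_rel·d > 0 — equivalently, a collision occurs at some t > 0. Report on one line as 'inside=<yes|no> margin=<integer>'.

d = (-11, 10),  |d|² = 221;  R = 2+6 = 8,  c = 221−8² = 157
v_rel = (-5, 9),  |v_rel|² = 106;  v_rel·d = (-5)·(-11) + (9)·(10) = 145
106·t² − 290·t + 157 = 0  ⇒  m = 145² − 106·157 = 4383
m = 4383 > 0,  v_rel·d = 145 > 0  ⇒  inside

inside=yes margin=4383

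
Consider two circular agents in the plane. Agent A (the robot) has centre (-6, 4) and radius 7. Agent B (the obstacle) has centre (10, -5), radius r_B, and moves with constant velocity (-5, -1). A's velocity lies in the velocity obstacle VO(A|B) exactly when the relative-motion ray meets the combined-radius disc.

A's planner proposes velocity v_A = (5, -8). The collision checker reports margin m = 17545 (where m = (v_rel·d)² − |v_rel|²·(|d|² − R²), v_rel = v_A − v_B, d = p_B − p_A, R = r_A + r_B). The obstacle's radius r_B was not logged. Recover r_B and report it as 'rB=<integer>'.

m = 17545
d = (16, -9);  v_rel = (10, -7),  |v_rel|² = 149
v_rel×d = (10)·(-9) − (-7)·(16) = 22
since m = R²·149 − 22²:  R² = (484 + 17545) / 149 = 121
R = √121 = 11  ⇒  r_B = 11 − 7 = 4

rB=4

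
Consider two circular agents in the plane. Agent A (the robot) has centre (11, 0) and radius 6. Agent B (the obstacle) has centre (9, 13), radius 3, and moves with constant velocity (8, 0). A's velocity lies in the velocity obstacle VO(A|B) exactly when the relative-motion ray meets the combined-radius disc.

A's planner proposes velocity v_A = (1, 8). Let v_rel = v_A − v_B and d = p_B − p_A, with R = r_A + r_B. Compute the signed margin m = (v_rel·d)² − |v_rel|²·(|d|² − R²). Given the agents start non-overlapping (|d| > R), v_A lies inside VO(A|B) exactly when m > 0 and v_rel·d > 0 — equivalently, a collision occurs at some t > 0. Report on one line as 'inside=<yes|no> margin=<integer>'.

d = (-2, 13),  |d|² = 173;  R = 6+3 = 9,  c = 173−9² = 92
v_rel = (-7, 8),  |v_rel|² = 113;  v_rel·d = (-7)·(-2) + (8)·(13) = 118
113·t² − 236·t + 92 = 0  ⇒  m = 118² − 113·92 = 3528
m = 3528 > 0,  v_rel·d = 118 > 0  ⇒  inside

inside=yes margin=3528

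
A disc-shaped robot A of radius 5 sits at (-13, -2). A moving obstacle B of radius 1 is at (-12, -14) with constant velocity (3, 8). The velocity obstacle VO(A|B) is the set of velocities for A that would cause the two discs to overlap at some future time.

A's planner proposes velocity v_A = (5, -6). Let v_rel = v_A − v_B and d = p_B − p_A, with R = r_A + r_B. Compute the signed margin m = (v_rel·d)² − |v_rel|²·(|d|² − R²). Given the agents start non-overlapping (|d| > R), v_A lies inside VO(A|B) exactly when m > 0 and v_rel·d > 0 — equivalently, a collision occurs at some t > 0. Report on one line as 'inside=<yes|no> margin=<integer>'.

d = (1, -12),  |d|² = 145;  R = 5+1 = 6,  c = 145−6² = 109
v_rel = (2, -14),  |v_rel|² = 200;  v_rel·d = (2)·(1) + (-14)·(-12) = 170
200·t² − 340·t + 109 = 0  ⇒  m = 170² − 200·109 = 7100
m = 7100 > 0,  v_rel·d = 170 > 0  ⇒  inside

inside=yes margin=7100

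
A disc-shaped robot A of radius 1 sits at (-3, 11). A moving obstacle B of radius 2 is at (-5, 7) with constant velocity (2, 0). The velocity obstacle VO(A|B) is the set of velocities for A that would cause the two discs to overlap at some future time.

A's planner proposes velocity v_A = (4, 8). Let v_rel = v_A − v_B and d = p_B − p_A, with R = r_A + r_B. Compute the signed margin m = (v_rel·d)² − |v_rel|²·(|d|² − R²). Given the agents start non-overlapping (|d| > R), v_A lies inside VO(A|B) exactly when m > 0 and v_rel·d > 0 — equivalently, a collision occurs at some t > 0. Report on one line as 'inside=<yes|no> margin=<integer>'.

d = (-2, -4),  |d|² = 20;  R = 1+2 = 3,  c = 20−3² = 11
v_rel = (2, 8),  |v_rel|² = 68;  v_rel·d = (2)·(-2) + (8)·(-4) = -36
68·t² + 72·t + 11 = 0  ⇒  m = (-36)² − 68·11 = 548
m = 548 > 0,  v_rel·d = -36 < 0  ⇒  outside

inside=no margin=548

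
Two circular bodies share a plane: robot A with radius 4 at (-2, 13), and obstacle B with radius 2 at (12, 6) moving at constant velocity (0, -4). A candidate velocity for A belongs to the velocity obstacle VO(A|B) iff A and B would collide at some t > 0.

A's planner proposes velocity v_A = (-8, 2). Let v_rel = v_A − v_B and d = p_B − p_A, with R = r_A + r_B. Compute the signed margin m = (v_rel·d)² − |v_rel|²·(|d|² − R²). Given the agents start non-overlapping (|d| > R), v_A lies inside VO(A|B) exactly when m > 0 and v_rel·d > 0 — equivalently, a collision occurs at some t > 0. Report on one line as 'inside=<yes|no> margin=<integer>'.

d = (14, -7),  |d|² = 245;  R = 4+2 = 6,  c = 245−6² = 209
v_rel = (-8, 6),  |v_rel|² = 100;  v_rel·d = (-8)·(14) + (6)·(-7) = -154
100·t² + 308·t + 209 = 0  ⇒  m = (-154)² − 100·209 = 2816
m = 2816 > 0,  v_rel·d = -154 < 0  ⇒  outside

inside=no margin=2816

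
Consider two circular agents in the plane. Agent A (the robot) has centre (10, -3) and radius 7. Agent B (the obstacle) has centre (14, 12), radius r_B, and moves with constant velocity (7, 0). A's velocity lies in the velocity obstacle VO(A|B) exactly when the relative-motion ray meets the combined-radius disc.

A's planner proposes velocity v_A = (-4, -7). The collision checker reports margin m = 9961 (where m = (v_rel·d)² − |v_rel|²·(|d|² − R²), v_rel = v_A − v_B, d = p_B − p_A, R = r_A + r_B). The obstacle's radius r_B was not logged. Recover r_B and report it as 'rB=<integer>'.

m = 9961
d = (4, 15);  v_rel = (-11, -7),  |v_rel|² = 170
v_rel×d = (-11)·(15) − (-7)·(4) = -137
since m = R²·170 − (-137)²:  R² = (18769 + 9961) / 170 = 169
R = √169 = 13  ⇒  r_B = 13 − 7 = 6

rB=6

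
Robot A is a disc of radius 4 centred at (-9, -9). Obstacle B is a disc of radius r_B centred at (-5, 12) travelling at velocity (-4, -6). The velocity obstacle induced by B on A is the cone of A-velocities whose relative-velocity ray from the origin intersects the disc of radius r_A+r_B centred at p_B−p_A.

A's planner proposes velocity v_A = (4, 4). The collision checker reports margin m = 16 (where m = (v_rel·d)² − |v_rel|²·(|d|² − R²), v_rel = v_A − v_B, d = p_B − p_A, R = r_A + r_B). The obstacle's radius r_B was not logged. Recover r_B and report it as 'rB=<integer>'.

m = 16
d = (4, 21);  v_rel = (8, 10),  |v_rel|² = 164
v_rel×d = (8)·(21) − (10)·(4) = 128
since m = R²·164 − 128²:  R² = (16384 + 16) / 164 = 100
R = √100 = 10  ⇒  r_B = 10 − 4 = 6

rB=6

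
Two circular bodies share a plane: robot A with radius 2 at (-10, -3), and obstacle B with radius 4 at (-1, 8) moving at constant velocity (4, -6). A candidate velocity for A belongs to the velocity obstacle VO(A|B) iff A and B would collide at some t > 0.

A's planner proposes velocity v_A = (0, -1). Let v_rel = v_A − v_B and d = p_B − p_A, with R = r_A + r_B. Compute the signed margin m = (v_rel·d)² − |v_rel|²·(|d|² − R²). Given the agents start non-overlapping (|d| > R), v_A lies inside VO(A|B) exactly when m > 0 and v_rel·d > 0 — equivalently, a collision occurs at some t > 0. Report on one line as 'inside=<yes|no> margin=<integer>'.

d = (9, 11),  |d|² = 202;  R = 2+4 = 6,  c = 202−6² = 166
v_rel = (-4, 5),  |v_rel|² = 41;  v_rel·d = (-4)·(9) + (5)·(11) = 19
41·t² − 38·t + 166 = 0  ⇒  m = 19² − 41·166 = -6445
m = -6445 < 0,  v_rel·d = 19 > 0  ⇒  outside

inside=no margin=-6445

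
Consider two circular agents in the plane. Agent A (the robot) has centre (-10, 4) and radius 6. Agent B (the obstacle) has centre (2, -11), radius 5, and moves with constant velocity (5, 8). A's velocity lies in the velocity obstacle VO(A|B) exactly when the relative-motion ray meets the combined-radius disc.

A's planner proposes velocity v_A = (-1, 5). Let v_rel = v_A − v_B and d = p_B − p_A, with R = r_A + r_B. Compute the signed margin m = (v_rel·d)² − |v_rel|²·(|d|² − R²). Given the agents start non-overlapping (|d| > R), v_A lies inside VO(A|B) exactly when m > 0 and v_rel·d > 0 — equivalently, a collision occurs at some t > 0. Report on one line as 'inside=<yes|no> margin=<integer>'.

d = (12, -15),  |d|² = 369;  R = 6+5 = 11,  c = 369−11² = 248
v_rel = (-6, -3),  |v_rel|² = 45;  v_rel·d = (-6)·(12) + (-3)·(-15) = -27
45·t² + 54·t + 248 = 0  ⇒  m = (-27)² − 45·248 = -10431
m = -10431 < 0,  v_rel·d = -27 < 0  ⇒  outside

inside=no margin=-10431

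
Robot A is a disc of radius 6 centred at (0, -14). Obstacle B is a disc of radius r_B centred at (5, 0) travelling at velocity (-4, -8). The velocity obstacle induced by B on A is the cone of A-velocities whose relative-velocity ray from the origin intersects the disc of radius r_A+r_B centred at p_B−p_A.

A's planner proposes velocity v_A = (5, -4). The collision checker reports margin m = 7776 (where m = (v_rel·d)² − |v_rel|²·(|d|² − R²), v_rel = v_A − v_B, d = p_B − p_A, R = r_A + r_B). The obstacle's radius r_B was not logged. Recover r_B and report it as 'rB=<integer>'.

m = 7776
d = (5, 14);  v_rel = (9, 4),  |v_rel|² = 97
v_rel×d = (9)·(14) − (4)·(5) = 106
since m = R²·97 − 106²:  R² = (11236 + 7776) / 97 = 196
R = √196 = 14  ⇒  r_B = 14 − 6 = 8

rB=8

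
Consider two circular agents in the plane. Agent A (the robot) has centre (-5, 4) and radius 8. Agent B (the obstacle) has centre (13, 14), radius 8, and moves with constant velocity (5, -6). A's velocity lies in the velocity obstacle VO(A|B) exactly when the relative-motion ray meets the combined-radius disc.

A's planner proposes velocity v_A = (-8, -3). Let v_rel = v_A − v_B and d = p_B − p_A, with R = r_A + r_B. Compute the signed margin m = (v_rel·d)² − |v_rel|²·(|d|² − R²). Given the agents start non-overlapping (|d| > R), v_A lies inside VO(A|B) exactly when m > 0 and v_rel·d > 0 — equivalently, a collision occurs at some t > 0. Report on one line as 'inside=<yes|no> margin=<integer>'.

d = (18, 10),  |d|² = 424;  R = 8+8 = 16,  c = 424−16² = 168
v_rel = (-13, 3),  |v_rel|² = 178;  v_rel·d = (-13)·(18) + (3)·(10) = -204
178·t² + 408·t + 168 = 0  ⇒  m = (-204)² − 178·168 = 11712
m = 11712 > 0,  v_rel·d = -204 < 0  ⇒  outside

inside=no margin=11712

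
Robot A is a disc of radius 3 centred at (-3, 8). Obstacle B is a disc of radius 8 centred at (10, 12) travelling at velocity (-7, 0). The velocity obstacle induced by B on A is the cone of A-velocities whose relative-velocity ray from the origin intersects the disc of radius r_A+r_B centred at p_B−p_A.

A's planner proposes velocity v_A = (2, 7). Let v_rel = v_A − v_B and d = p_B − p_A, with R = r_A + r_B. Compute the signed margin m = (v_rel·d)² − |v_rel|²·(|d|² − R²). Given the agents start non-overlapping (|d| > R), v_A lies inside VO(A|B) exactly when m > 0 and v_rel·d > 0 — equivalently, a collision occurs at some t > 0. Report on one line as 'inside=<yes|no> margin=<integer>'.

d = (13, 4),  |d|² = 185;  R = 3+8 = 11,  c = 185−11² = 64
v_rel = (9, 7),  |v_rel|² = 130;  v_rel·d = (9)·(13) + (7)·(4) = 145
130·t² − 290·t + 64 = 0  ⇒  m = 145² − 130·64 = 12705
m = 12705 > 0,  v_rel·d = 145 > 0  ⇒  inside

inside=yes margin=12705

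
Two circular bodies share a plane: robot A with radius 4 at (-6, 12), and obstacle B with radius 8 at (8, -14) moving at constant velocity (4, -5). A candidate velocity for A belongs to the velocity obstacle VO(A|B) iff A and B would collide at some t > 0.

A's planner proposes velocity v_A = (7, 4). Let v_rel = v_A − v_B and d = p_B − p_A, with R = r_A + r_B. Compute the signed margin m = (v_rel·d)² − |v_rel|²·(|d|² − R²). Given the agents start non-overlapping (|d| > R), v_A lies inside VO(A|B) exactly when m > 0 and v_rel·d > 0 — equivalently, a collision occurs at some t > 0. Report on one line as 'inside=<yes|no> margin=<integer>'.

d = (14, -26),  |d|² = 872;  R = 4+8 = 12,  c = 872−12² = 728
v_rel = (3, 9),  |v_rel|² = 90;  v_rel·d = (3)·(14) + (9)·(-26) = -192
90·t² + 384·t + 728 = 0  ⇒  m = (-192)² − 90·728 = -28656
m = -28656 < 0,  v_rel·d = -192 < 0  ⇒  outside

inside=no margin=-28656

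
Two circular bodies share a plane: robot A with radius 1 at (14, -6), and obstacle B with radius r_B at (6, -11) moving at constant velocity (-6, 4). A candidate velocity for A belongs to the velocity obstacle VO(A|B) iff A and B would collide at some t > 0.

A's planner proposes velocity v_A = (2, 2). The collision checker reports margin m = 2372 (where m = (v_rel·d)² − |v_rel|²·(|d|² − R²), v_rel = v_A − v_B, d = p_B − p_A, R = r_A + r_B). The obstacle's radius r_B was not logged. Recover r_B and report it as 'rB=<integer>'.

m = 2372
d = (-8, -5);  v_rel = (8, -2),  |v_rel|² = 68
v_rel×d = (8)·(-5) − (-2)·(-8) = -56
since m = R²·68 − (-56)²:  R² = (3136 + 2372) / 68 = 81
R = √81 = 9  ⇒  r_B = 9 − 1 = 8

rB=8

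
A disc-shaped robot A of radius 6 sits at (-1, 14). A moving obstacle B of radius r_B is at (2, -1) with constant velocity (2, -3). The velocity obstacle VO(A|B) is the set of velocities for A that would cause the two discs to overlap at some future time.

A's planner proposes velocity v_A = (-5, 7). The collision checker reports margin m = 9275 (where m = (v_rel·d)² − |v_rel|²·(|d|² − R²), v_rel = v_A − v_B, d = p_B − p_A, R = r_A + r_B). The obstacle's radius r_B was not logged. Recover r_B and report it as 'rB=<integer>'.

m = 9275
d = (3, -15);  v_rel = (-7, 10),  |v_rel|² = 149
v_rel×d = (-7)·(-15) − (10)·(3) = 75
since m = R²·149 − 75²:  R² = (5625 + 9275) / 149 = 100
R = √100 = 10  ⇒  r_B = 10 − 6 = 4

rB=4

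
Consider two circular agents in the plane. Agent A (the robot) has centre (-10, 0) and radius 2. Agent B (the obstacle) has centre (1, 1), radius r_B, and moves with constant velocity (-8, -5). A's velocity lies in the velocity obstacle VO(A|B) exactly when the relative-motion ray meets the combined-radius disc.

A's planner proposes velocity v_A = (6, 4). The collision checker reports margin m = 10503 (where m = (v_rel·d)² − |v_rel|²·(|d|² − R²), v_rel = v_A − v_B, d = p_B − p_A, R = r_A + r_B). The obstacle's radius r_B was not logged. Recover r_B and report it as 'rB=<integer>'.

m = 10503
d = (11, 1);  v_rel = (14, 9),  |v_rel|² = 277
v_rel×d = (14)·(1) − (9)·(11) = -85
since m = R²·277 − (-85)²:  R² = (7225 + 10503) / 277 = 64
R = √64 = 8  ⇒  r_B = 8 − 2 = 6

rB=6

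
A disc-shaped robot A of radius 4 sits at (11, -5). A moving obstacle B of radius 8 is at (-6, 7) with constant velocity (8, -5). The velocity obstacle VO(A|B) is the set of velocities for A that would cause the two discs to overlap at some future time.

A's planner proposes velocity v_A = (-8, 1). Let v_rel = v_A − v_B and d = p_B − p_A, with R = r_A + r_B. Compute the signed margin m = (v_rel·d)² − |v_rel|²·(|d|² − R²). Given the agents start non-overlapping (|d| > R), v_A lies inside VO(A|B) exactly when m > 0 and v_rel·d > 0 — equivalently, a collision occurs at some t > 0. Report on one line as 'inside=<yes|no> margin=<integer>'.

d = (-17, 12),  |d|² = 433;  R = 4+8 = 12,  c = 433−12² = 289
v_rel = (-16, 6),  |v_rel|² = 292;  v_rel·d = (-16)·(-17) + (6)·(12) = 344
292·t² − 688·t + 289 = 0  ⇒  m = 344² − 292·289 = 33948
m = 33948 > 0,  v_rel·d = 344 > 0  ⇒  inside

inside=yes margin=33948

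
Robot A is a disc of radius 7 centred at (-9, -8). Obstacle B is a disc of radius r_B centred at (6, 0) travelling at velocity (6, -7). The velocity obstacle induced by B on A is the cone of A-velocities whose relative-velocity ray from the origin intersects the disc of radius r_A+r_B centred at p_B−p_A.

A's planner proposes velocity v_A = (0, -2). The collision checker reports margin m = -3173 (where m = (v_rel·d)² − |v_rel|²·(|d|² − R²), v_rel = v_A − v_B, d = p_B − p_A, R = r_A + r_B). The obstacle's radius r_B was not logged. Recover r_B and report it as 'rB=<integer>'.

m = -3173
d = (15, 8);  v_rel = (-6, 5),  |v_rel|² = 61
v_rel×d = (-6)·(8) − (5)·(15) = -123
since m = R²·61 − (-123)²:  R² = (15129 + -3173) / 61 = 196
R = √196 = 14  ⇒  r_B = 14 − 7 = 7

rB=7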